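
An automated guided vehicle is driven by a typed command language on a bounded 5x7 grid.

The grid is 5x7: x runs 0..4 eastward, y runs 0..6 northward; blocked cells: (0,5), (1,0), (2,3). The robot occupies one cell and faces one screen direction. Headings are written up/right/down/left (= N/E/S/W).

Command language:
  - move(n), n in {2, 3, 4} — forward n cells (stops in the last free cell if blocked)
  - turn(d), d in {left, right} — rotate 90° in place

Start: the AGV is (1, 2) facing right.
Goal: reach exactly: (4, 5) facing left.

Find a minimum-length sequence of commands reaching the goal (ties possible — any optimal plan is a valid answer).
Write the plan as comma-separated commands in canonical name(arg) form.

from: (1, 2) facing right
t=1 move(4) ⇒ (4, 2) facing right
t=2 turn(left) ⇒ (4, 2) facing up
t=3 move(3) ⇒ (4, 5) facing up
t=4 turn(left) ⇒ (4, 5) facing left
minimal: 4 command(s), checked below 4.

move(4), turn(left), move(3), turn(left)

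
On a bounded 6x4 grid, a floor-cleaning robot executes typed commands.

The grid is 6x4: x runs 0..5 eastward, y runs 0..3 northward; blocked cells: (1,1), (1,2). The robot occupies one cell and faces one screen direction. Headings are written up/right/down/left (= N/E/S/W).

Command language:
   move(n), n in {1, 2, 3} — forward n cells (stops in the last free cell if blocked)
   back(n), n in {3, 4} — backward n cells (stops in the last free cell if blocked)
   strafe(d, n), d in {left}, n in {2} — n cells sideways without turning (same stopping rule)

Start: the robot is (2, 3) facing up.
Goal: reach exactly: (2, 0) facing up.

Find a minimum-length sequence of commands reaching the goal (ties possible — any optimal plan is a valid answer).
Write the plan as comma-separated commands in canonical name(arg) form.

back(4)

t0: (2, 3) facing up
1. back(4) → (2, 0) facing up
nothing shorter than 1 reaches the goal.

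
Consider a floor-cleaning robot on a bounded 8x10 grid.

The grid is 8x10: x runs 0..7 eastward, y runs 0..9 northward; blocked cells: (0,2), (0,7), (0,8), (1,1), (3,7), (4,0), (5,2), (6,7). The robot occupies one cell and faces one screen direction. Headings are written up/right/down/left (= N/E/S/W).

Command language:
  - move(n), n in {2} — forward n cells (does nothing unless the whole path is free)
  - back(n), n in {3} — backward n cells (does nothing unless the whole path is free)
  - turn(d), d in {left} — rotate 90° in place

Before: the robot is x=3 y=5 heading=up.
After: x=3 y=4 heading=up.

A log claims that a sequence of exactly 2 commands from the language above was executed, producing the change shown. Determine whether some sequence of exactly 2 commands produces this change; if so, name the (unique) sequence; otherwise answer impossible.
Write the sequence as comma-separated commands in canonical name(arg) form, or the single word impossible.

back(3), move(2)

key: order matters: swapping back(3) and move(2) lands elsewhere
initial: x=3 y=5 heading=up
step 1 (back(3)): x=3 y=2 heading=up
step 2 (move(2)): x=3 y=4 heading=up
no other 2-command option fits: unique.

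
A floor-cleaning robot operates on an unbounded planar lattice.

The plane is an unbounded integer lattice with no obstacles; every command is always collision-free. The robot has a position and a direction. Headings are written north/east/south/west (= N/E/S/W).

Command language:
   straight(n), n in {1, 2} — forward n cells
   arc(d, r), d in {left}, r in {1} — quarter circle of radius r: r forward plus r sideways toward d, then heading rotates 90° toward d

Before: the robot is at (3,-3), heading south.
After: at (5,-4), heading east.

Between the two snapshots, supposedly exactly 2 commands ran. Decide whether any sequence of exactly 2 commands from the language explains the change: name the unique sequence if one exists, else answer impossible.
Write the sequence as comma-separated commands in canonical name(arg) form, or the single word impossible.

key: order matters: swapping arc(left, 1) and straight(1) lands elsewhere
from: at (3,-3), heading south
step 1 (arc(left, 1)): at (4,-4), heading east
step 2 (straight(1)): at (5,-4), heading east
no other 2-command option fits: unique.

arc(left, 1), straight(1)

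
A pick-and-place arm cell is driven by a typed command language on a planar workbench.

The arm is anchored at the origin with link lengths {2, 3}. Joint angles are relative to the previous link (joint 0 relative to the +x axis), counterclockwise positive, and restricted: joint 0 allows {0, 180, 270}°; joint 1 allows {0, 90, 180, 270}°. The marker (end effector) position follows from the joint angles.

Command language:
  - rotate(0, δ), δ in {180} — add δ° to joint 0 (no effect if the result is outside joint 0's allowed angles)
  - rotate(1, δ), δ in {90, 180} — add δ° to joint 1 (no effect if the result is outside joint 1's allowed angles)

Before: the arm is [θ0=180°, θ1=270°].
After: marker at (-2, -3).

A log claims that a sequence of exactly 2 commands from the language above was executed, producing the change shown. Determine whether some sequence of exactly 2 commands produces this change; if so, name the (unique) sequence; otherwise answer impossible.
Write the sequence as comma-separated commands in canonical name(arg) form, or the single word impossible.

rotate(1, 90), rotate(1, 90)

t0: [θ0=180°, θ1=270°]
t=1 rotate(1, 90) ⇒ [θ0=180°, θ1=0°]
t=2 rotate(1, 90) ⇒ [θ0=180°, θ1=90°]
no rival 2-sequence matches.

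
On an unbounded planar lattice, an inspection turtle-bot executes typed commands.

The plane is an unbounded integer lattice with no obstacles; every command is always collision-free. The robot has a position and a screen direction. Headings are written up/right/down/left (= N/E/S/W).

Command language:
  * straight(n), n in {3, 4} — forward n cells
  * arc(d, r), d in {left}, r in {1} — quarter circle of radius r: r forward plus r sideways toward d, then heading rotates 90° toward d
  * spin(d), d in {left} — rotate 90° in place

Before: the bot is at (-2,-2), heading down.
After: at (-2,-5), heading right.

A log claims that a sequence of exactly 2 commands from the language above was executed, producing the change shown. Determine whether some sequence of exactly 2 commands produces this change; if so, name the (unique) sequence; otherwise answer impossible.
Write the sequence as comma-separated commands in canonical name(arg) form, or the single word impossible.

straight(3), spin(left)

key: order matters: swapping straight(3) and spin(left) lands elsewhere
t0: at (-2,-2), heading down
[1] after straight(3): at (-2,-5), heading down
[2] after spin(left): at (-2,-5), heading right
uniquely the one of 16 2-step routes that fits.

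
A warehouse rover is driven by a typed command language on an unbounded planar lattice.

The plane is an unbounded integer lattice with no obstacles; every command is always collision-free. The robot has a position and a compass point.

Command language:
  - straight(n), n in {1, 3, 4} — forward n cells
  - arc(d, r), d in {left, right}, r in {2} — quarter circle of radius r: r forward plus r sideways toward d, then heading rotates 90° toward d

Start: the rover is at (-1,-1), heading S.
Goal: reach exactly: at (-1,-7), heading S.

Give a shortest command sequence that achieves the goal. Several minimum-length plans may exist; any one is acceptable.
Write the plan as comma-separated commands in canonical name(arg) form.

start: at (-1,-1), heading S
t=1 straight(3) ⇒ at (-1,-4), heading S
t=2 straight(3) ⇒ at (-1,-7), heading S
nothing shorter than 2 reaches the goal.

straight(3), straight(3)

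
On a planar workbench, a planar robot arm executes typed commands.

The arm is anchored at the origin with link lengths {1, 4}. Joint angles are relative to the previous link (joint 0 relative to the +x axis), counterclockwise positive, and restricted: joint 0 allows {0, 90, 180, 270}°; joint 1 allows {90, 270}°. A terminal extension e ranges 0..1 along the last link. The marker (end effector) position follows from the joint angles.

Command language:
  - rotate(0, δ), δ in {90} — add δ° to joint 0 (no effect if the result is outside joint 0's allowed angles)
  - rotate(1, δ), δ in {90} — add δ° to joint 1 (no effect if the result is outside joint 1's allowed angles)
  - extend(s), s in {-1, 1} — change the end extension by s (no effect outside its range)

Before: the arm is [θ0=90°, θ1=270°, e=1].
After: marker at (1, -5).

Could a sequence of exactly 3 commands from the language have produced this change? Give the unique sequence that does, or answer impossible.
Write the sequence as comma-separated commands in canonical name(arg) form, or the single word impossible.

start: [θ0=90°, θ1=270°, e=1]
[1] after rotate(0, 90): [θ0=180°, θ1=270°, e=1]
[2] after rotate(0, 90): [θ0=270°, θ1=270°, e=1]
[3] after rotate(0, 90): [θ0=0°, θ1=270°, e=1]
all 64 alternatives checked — unique.

rotate(0, 90), rotate(0, 90), rotate(0, 90)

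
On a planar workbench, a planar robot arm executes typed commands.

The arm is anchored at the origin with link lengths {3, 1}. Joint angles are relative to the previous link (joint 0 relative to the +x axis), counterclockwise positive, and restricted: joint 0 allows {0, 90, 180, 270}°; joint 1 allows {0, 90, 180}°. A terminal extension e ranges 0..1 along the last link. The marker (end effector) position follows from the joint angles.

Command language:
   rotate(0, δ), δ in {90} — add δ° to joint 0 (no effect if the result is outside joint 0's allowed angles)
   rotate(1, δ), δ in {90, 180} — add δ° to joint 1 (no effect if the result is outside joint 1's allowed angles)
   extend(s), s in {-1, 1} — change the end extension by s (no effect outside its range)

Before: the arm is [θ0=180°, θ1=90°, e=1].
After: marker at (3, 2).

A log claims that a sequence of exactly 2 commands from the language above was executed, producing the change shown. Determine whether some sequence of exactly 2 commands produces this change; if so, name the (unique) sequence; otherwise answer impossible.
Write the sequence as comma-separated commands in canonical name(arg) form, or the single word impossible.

from: [θ0=180°, θ1=90°, e=1]
[1] after rotate(0, 90): [θ0=270°, θ1=90°, e=1]
[2] after rotate(0, 90): [θ0=0°, θ1=90°, e=1]
uniquely the one of 25 2-step routes that fits.

rotate(0, 90), rotate(0, 90)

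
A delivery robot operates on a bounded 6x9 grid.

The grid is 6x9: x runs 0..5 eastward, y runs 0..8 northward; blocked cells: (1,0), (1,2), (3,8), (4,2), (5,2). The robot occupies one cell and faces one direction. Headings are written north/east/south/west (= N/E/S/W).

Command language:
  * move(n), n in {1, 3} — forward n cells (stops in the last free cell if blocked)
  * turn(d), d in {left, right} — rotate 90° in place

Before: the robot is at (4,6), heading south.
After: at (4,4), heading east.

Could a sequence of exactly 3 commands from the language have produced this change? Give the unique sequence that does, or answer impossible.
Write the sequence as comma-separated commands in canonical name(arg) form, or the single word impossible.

key: order matters: swapping move(1) and turn(left) lands elsewhere
start: at (4,6), heading south
t=1 move(1) ⇒ at (4,5), heading south
t=2 move(1) ⇒ at (4,4), heading south
t=3 turn(left) ⇒ at (4,4), heading east
all 64 alternatives checked — unique.

move(1), move(1), turn(left)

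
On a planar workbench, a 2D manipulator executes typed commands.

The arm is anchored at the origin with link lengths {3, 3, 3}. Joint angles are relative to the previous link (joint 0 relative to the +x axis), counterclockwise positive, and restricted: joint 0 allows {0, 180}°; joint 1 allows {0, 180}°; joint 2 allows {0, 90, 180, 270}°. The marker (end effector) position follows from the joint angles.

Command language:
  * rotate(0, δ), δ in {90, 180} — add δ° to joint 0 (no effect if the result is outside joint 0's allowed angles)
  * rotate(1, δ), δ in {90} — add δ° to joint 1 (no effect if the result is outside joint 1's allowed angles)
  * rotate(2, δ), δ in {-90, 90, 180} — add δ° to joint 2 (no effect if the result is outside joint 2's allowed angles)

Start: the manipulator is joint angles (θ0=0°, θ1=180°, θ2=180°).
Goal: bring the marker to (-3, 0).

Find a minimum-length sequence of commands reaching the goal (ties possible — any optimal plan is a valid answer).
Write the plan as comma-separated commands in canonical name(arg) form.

rotate(0, 180)

t0: joint angles (θ0=0°, θ1=180°, θ2=180°)
t=1 rotate(0, 180) ⇒ joint angles (θ0=180°, θ1=180°, θ2=180°)
no 0-step plan works, so 1 is optimal.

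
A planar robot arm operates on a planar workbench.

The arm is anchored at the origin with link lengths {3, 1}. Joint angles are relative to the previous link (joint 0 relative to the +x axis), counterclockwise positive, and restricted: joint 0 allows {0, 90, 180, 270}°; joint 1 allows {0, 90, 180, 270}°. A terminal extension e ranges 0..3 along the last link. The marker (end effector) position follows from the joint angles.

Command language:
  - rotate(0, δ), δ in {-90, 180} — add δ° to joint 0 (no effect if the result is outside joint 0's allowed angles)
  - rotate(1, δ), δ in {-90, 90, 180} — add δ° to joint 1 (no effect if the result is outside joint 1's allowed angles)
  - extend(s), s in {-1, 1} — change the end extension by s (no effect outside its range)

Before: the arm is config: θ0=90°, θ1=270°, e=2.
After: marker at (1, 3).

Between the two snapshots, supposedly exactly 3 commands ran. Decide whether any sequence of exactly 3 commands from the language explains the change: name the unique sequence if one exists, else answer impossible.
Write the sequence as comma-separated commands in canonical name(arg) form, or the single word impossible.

from: config: θ0=90°, θ1=270°, e=2
t=1 extend(-1) ⇒ config: θ0=90°, θ1=270°, e=1
t=2 extend(-1) ⇒ config: θ0=90°, θ1=270°, e=0
t=3 extend(-1) ⇒ config: θ0=90°, θ1=270°, e=0
uniquely the one of 343 3-step routes that fits.

extend(-1), extend(-1), extend(-1)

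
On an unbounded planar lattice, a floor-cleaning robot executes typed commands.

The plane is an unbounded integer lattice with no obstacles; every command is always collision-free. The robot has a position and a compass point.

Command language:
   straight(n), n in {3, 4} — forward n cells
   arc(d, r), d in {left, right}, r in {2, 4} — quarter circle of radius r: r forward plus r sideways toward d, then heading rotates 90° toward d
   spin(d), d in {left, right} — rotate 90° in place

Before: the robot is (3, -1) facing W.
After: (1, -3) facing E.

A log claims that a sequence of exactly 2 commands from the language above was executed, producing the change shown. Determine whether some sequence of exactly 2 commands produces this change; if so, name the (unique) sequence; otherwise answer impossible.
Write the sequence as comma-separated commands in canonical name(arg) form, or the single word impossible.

key: cell and facing (now E) both changed — the 2 commands mix motion and turning
initial: (3, -1) facing W
t=1 arc(left, 2) ⇒ (1, -3) facing S
t=2 spin(left) ⇒ (1, -3) facing E
no rival 2-sequence matches.

arc(left, 2), spin(left)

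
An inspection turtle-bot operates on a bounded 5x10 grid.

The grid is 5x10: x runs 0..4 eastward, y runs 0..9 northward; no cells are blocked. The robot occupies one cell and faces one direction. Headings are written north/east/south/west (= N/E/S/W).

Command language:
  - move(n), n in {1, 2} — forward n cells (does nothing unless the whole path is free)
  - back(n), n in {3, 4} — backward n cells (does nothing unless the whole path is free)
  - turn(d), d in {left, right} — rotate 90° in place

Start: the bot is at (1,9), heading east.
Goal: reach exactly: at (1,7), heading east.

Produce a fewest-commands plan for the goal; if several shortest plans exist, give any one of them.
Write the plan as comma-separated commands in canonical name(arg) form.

turn(right), move(2), turn(left)

t0: at (1,9), heading east
step 1 (turn(right)): at (1,9), heading south
step 2 (move(2)): at (1,7), heading south
step 3 (turn(left)): at (1,7), heading east
no 2-step plan works, so 3 is optimal.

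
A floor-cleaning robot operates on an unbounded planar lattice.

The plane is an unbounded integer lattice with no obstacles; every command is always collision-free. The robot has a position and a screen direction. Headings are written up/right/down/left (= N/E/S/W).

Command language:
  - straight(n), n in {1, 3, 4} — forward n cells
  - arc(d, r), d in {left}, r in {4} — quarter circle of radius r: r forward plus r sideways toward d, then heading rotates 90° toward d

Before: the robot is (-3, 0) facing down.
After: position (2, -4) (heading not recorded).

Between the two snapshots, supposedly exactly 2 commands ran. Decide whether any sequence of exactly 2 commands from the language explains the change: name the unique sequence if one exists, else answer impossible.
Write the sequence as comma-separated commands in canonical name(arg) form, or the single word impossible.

key: running straight(1) before arc(left, 4) would end elsewhere — order is forced
begin: (-3, 0) facing down
t=1 arc(left, 4) ⇒ (1, -4) facing right
t=2 straight(1) ⇒ (2, -4) facing right
uniquely the one of 16 2-step routes that fits.

arc(left, 4), straight(1)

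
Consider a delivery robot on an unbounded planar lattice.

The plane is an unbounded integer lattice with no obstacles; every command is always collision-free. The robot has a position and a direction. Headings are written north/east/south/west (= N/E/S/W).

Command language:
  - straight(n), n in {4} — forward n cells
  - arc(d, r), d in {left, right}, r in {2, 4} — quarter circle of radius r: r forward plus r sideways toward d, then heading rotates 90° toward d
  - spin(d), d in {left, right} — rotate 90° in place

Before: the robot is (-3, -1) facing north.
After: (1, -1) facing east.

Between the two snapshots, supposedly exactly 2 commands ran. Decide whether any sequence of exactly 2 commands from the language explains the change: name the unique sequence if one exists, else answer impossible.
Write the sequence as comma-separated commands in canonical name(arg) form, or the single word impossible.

key: order matters: swapping spin(right) and straight(4) lands elsewhere
initial: (-3, -1) facing north
t=1 spin(right) ⇒ (-3, -1) facing east
t=2 straight(4) ⇒ (1, -1) facing east
all 49 alternatives checked — unique.

spin(right), straight(4)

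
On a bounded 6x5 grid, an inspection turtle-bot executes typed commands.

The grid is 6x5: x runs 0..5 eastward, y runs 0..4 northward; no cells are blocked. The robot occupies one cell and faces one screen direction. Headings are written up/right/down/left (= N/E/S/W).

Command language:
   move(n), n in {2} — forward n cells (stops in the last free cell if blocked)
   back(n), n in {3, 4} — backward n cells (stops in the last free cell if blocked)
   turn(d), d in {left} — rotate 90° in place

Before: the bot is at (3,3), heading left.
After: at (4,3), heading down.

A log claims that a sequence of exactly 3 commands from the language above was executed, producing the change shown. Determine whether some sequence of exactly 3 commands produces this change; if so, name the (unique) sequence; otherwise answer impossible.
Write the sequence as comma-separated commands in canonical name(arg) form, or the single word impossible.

key: cell and facing (now S) both changed — the 3 commands mix motion and turning
initial: at (3,3), heading left
t=1 move(2) ⇒ at (1,3), heading left
t=2 back(3) ⇒ at (4,3), heading left
t=3 turn(left) ⇒ at (4,3), heading down
uniquely the one of 64 3-step routes that fits.

move(2), back(3), turn(left)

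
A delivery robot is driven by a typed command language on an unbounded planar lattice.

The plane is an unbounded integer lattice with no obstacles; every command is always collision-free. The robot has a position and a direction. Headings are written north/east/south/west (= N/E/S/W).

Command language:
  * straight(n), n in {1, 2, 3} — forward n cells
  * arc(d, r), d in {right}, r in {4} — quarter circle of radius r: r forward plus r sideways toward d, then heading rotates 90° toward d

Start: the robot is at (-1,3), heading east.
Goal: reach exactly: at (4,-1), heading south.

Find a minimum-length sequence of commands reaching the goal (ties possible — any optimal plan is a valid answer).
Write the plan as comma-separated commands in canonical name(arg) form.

start: at (-1,3), heading east
step 1 (straight(1)): at (0,3), heading east
step 2 (arc(right, 4)): at (4,-1), heading south
minimal: 2 command(s), checked below 2.

straight(1), arc(right, 4)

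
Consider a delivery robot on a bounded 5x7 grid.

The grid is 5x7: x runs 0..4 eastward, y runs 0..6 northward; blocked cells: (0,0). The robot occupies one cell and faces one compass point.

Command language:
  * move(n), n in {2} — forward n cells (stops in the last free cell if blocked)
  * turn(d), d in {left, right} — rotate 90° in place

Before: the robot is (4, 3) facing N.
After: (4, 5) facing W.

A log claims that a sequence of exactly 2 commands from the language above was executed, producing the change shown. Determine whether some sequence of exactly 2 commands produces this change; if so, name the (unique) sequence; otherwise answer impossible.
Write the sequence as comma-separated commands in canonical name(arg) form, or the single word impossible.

move(2), turn(left)

key: cell and facing (now W) both changed — the 2 commands mix motion and turning
t0: (4, 3) facing N
step 1 (move(2)): (4, 5) facing N
step 2 (turn(left)): (4, 5) facing W
uniquely the one of 9 2-step routes that fits.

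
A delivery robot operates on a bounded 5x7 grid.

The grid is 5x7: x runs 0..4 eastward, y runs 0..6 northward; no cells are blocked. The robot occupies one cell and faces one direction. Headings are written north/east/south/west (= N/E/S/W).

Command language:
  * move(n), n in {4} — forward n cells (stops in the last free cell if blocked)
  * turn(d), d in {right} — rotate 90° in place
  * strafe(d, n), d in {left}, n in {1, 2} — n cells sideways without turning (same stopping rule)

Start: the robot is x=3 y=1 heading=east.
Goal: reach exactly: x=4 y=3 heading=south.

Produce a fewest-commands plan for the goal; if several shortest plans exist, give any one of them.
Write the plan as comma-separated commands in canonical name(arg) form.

strafe(left, 2), turn(right), strafe(left, 2)

from: x=3 y=1 heading=east
[1] after strafe(left, 2): x=3 y=3 heading=east
[2] after turn(right): x=3 y=3 heading=south
[3] after strafe(left, 2): x=4 y=3 heading=south
nothing shorter than 3 reaches the goal.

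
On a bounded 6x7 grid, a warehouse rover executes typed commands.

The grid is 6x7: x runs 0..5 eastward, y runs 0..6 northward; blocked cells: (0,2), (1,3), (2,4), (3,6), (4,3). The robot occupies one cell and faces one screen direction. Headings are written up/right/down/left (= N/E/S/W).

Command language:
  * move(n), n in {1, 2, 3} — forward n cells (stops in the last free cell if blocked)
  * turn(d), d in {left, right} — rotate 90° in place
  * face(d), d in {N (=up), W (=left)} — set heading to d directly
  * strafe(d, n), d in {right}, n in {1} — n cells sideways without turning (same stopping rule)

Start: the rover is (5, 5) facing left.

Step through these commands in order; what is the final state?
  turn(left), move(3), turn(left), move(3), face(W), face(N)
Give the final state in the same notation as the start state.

t0: (5, 5) facing left
step 1 (turn(left)): (5, 5) facing down
step 2 (move(3)): (5, 2) facing down
step 3 (turn(left)): (5, 2) facing right
step 4 (move(3)): (5, 2) facing right
step 5 (face(W)): (5, 2) facing left
step 6 (face(N)): (5, 2) facing up

(5, 2) facing up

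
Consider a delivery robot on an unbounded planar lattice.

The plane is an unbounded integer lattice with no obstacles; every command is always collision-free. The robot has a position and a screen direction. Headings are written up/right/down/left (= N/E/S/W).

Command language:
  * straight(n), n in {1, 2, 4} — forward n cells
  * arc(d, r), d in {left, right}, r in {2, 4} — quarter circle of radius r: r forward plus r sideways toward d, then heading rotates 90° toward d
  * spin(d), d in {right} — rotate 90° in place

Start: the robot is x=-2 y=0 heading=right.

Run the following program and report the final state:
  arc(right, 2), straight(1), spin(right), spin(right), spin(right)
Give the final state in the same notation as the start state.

x=0 y=-3 heading=right

from: x=-2 y=0 heading=right
step 1 (arc(right, 2)): x=0 y=-2 heading=down
step 2 (straight(1)): x=0 y=-3 heading=down
step 3 (spin(right)): x=0 y=-3 heading=left
step 4 (spin(right)): x=0 y=-3 heading=up
step 5 (spin(right)): x=0 y=-3 heading=right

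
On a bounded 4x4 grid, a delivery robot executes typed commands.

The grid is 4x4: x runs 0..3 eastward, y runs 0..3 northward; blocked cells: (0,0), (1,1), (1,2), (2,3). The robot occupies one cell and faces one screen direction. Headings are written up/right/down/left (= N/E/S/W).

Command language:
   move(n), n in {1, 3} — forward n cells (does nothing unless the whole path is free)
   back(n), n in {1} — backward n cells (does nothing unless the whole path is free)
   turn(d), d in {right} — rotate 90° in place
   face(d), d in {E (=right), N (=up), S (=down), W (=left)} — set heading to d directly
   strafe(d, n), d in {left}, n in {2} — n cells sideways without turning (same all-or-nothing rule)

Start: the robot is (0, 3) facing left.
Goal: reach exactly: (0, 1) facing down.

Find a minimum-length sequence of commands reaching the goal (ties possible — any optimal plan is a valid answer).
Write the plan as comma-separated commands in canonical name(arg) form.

initial: (0, 3) facing left
[1] after strafe(left, 2): (0, 1) facing left
[2] after face(S): (0, 1) facing down
shorter routes all fall short; 2 is best.

strafe(left, 2), face(S)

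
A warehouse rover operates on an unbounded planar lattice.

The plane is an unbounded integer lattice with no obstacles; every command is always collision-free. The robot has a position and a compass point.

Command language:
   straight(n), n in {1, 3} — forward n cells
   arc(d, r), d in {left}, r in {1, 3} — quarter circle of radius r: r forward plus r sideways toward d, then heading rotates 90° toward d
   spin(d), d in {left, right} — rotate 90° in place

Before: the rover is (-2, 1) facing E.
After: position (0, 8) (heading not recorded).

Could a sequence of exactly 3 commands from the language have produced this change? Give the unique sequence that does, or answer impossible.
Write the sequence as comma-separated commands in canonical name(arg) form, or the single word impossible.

arc(left, 3), straight(3), arc(left, 1)

key: order matters: swapping arc(left, 3) and arc(left, 1) lands elsewhere
begin: (-2, 1) facing E
[1] after arc(left, 3): (1, 4) facing N
[2] after straight(3): (1, 7) facing N
[3] after arc(left, 1): (0, 8) facing W
uniquely the one of 216 3-step routes that fits.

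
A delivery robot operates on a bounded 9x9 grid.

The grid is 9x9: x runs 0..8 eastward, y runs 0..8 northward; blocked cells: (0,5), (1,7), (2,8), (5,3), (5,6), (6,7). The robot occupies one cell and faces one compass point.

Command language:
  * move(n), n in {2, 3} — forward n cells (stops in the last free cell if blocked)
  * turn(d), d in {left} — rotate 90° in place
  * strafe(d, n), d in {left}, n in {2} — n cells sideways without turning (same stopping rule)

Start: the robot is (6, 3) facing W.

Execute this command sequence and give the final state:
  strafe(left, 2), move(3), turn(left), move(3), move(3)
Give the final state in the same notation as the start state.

(3, 0) facing S

t0: (6, 3) facing W
1. strafe(left, 2) → (6, 1) facing W
2. move(3) → (3, 1) facing W
3. turn(left) → (3, 1) facing S
4. move(3) → (3, 0) facing S
5. move(3) → (3, 0) facing S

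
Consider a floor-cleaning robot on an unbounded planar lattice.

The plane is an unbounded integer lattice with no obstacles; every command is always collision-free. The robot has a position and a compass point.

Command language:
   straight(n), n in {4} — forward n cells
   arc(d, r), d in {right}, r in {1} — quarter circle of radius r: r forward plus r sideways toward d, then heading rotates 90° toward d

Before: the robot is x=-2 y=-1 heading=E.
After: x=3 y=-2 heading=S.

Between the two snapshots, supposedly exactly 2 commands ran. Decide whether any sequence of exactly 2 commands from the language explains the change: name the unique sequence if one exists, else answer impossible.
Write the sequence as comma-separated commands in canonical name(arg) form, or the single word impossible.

straight(4), arc(right, 1)

key: cell and facing (now S) both changed — the 2 commands mix motion and turning
from: x=-2 y=-1 heading=E
step 1 (straight(4)): x=2 y=-1 heading=E
step 2 (arc(right, 1)): x=3 y=-2 heading=S
all 4 alternatives checked — unique.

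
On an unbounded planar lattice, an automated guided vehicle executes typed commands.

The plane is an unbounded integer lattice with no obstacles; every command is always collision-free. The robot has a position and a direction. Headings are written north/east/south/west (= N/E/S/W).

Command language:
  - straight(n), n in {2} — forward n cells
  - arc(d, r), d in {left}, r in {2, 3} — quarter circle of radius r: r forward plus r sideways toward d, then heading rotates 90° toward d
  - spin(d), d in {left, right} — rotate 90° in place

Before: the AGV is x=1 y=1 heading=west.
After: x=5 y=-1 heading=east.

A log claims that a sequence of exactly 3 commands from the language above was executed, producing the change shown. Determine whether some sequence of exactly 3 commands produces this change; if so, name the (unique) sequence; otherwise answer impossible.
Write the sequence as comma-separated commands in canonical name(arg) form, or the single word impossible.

key: position moved to (5,-1) AND the heading swung to E — translation plus rotation needed
t0: x=1 y=1 heading=west
[1] after spin(left): x=1 y=1 heading=south
[2] after arc(left, 2): x=3 y=-1 heading=east
[3] after straight(2): x=5 y=-1 heading=east
no other 3-command option fits: unique.

spin(left), arc(left, 2), straight(2)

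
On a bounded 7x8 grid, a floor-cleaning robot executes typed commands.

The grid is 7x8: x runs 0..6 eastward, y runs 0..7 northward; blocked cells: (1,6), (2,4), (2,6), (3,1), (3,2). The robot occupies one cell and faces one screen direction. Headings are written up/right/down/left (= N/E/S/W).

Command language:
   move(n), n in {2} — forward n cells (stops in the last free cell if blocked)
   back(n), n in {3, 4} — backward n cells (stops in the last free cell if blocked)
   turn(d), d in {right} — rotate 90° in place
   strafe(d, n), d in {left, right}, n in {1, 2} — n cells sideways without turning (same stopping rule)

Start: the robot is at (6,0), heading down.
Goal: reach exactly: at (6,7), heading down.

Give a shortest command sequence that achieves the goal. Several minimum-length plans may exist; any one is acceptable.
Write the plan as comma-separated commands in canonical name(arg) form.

from: at (6,0), heading down
1. back(4) → at (6,4), heading down
2. back(4) → at (6,7), heading down
nothing shorter than 2 reaches the goal.

back(4), back(4)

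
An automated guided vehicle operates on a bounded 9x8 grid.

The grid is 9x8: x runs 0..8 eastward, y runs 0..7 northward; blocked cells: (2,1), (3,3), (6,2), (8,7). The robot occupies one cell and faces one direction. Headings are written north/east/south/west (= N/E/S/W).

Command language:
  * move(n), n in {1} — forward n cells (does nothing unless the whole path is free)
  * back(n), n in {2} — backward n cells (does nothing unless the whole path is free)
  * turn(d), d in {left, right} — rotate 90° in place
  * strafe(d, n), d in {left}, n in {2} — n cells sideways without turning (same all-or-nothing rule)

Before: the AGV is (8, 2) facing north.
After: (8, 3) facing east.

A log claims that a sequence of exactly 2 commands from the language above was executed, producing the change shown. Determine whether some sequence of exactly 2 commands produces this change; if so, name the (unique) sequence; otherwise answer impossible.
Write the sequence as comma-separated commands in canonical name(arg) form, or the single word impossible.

key: cell and facing (now E) both changed — the 2 commands mix motion and turning
start: (8, 2) facing north
step 1 (move(1)): (8, 3) facing north
step 2 (turn(right)): (8, 3) facing east
no other 2-command option fits: unique.

move(1), turn(right)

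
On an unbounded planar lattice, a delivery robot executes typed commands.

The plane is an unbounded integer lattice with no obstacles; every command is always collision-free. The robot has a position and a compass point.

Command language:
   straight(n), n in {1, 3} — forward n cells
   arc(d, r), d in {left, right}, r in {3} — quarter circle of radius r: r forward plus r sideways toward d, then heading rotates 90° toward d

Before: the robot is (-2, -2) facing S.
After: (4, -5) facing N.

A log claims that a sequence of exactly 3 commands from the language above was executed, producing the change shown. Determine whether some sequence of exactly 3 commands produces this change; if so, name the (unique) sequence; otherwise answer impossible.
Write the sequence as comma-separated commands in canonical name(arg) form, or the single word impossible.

straight(3), arc(left, 3), arc(left, 3)

key: cell and facing (now N) both changed — the 3 commands mix motion and turning
begin: (-2, -2) facing S
1. straight(3) → (-2, -5) facing S
2. arc(left, 3) → (1, -8) facing E
3. arc(left, 3) → (4, -5) facing N
all 64 alternatives checked — unique.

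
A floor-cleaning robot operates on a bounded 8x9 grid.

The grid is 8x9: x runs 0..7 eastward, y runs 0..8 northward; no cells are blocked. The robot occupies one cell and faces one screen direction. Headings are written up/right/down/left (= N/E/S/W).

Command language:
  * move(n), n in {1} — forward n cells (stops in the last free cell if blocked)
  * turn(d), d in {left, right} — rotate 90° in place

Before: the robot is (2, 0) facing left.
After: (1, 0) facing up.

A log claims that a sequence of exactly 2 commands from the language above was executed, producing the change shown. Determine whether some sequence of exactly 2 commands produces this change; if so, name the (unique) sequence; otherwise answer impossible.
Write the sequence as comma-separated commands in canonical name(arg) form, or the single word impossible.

move(1), turn(right)

key: position moved to (1,0) AND the heading swung to N — translation plus rotation needed
start: (2, 0) facing left
1. move(1) → (1, 0) facing left
2. turn(right) → (1, 0) facing up
all 9 alternatives checked — unique.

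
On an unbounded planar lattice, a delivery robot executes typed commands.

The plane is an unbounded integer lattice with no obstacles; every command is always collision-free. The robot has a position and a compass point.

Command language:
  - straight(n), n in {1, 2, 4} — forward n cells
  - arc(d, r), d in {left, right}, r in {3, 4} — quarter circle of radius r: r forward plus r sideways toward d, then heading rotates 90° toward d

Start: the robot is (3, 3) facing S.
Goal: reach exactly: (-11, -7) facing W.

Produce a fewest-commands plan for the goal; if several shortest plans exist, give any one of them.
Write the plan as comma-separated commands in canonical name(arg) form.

arc(right, 3), arc(left, 4), arc(right, 3), straight(4)

begin: (3, 3) facing S
1. arc(right, 3) → (0, 0) facing W
2. arc(left, 4) → (-4, -4) facing S
3. arc(right, 3) → (-7, -7) facing W
4. straight(4) → (-11, -7) facing W
shorter routes all fall short; 4 is best.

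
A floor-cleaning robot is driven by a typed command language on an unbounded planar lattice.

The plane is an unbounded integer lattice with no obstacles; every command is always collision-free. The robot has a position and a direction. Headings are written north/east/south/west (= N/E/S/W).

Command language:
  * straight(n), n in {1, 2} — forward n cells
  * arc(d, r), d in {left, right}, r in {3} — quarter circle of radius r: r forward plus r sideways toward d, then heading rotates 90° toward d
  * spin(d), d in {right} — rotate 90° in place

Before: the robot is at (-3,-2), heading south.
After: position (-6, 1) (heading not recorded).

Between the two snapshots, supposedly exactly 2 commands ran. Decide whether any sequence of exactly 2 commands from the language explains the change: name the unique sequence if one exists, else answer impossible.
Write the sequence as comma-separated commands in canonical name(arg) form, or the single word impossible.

spin(right), arc(right, 3)

key: order matters: swapping spin(right) and arc(right, 3) lands elsewhere
initial: at (-3,-2), heading south
[1] after spin(right): at (-3,-2), heading west
[2] after arc(right, 3): at (-6,1), heading north
uniquely the one of 25 2-step routes that fits.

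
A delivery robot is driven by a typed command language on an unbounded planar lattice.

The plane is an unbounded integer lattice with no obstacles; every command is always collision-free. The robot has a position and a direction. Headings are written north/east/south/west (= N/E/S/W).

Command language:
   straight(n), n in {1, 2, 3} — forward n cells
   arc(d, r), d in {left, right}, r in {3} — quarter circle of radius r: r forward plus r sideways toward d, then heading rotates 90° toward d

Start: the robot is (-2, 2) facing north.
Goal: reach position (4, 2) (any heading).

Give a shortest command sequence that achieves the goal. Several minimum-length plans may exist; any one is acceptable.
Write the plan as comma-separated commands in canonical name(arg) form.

arc(right, 3), arc(right, 3)

from: (-2, 2) facing north
step 1 (arc(right, 3)): (1, 5) facing east
step 2 (arc(right, 3)): (4, 2) facing south
no 1-step plan works, so 2 is optimal.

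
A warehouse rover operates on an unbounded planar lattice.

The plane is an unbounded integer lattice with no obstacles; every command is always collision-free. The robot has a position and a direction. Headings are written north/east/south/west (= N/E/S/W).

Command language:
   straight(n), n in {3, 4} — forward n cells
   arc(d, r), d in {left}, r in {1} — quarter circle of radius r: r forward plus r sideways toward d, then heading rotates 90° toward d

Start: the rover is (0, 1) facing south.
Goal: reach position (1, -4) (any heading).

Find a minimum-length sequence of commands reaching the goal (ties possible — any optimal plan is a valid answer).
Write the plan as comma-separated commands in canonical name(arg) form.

straight(4), arc(left, 1)

start: (0, 1) facing south
1. straight(4) → (0, -3) facing south
2. arc(left, 1) → (1, -4) facing east
shorter routes all fall short; 2 is best.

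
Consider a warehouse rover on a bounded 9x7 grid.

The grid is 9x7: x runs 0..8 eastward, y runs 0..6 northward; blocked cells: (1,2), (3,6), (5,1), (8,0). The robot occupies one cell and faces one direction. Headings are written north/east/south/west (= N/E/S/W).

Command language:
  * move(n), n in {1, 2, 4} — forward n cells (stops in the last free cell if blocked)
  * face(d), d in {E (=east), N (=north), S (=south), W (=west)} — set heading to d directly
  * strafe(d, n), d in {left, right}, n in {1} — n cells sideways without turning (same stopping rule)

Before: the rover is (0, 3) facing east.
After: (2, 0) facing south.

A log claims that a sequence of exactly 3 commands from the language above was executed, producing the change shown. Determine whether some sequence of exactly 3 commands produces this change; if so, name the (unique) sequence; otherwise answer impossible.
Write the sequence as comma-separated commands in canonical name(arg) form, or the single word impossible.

key: cell and facing (now S) both changed — the 3 commands mix motion and turning
initial: (0, 3) facing east
[1] after move(2): (2, 3) facing east
[2] after face(S): (2, 3) facing south
[3] after move(4): (2, 0) facing south
no other 3-command option fits: unique.

move(2), face(S), move(4)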